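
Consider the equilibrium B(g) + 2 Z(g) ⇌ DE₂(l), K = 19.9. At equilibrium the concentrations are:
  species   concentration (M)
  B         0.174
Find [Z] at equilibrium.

[Z] = 0.537 M

(DE₂ is a pure liquid — omitted from K.)
At equilibrium, K = 1 / ([B]·[Z]²) = 19.9.
1 / ((0.174)·([Z])²) = 19.9
[Z]² = 0.289 ⇒ [Z] = 0.537 M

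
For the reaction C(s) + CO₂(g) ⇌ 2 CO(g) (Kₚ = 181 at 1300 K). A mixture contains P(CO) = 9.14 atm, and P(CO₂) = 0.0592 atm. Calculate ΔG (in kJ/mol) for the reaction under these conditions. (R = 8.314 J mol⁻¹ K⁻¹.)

(C is a pure solid — omitted from Qₚ.)
Qₚ = P(CO)² / P(CO₂) = (9.14)² / (0.0592) = 1410
ΔG = RT ln(Qₚ/Kₚ) = (8.314 J mol⁻¹ K⁻¹)(1300 K) × ln(1410/181)
   = (10.81 kJ/mol)(2.053) = 22.2 kJ/mol
ΔG > 0, so the forward reaction is non-spontaneous (proceeds in reverse).

ΔG = 22.2 kJ/mol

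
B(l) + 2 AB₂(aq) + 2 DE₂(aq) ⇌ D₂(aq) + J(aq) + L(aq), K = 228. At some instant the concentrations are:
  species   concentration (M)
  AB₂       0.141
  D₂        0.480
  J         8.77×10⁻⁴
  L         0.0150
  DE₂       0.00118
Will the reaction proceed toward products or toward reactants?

(B is a pure liquid — omitted from Q.)
Q = [D₂]·[J]·[L] / ([AB₂]²·[DE₂]²) = (0.480)·(8.77×10⁻⁴)·(0.0150) / ((0.141)²·(0.00118)²) = 228
Q = 228 = K, so the system is already at equilibrium.

at equilibrium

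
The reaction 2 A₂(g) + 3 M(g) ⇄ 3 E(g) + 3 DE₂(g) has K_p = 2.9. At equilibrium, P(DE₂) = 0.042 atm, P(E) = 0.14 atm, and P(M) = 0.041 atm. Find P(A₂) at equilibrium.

P(A₂) = 0.032 atm

At equilibrium, K_p = P(E)³·P(DE₂)³ / (P(A₂)²·P(M)³) = 2.9.
(0.14)³·(0.042)³ / ((P(A₂))²·(0.041)³) = 2.9
P(A₂)² = 0.00102 ⇒ P(A₂) = 0.032 atm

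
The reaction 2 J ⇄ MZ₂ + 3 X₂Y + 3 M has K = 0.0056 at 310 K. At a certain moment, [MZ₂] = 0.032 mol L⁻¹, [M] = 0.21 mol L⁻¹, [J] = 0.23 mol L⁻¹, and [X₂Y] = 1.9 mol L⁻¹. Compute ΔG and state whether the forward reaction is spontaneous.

Q = [MZ₂]·[X₂Y]³·[M]³ / [J]² = (0.032)·(1.9)³·(0.21)³ / (0.23)² = 0.0384
ΔG = RT ln(Q/K) = (8.314 J mol⁻¹ K⁻¹)(310 K) × ln(0.0384/0.0056)
   = (2.577 kJ/mol)(1.925) = 4.96 kJ/mol
ΔG > 0, so the forward reaction is non-spontaneous (proceeds in reverse).

ΔG = 4.96 kJ/mol; the forward reaction is non-spontaneous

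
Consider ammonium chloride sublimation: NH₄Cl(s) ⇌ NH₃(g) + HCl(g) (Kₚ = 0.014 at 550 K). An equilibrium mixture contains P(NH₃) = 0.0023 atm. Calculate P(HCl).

(NH₄Cl is a pure solid — omitted from Kₚ.)
At equilibrium, Kₚ = P(NH₃)·P(HCl) = 0.014.
(0.0023)·(P(HCl)) = 0.014
P(HCl) = 6.09 = 6.1 atm

P(HCl) = 6.1 atm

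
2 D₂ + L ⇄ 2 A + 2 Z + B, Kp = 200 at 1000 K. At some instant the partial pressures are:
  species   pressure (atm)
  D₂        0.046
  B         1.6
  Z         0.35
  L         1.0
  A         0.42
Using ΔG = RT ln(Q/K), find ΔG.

Qp = P(A)²·P(Z)²·P(B) / (P(D₂)²·P(L)) = (0.42)²·(0.35)²·(1.6) / ((0.046)²·(1.0)) = 16.3
ΔG = RT ln(Qp/Kp) = (8.314 J mol⁻¹ K⁻¹)(1000 K) × ln(16.3/200)
   = (8.314 kJ/mol)(-2.507) = -20.8 kJ/mol
ΔG < 0, so the forward reaction is spontaneous (proceeds forward).

ΔG = -20.8 kJ/mol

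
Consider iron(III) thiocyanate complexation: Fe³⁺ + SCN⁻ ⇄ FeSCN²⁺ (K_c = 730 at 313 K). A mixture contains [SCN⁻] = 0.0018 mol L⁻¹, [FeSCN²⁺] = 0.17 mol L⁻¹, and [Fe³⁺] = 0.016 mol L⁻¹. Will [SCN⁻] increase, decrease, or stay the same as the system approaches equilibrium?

Q_c = [FeSCN²⁺] / ([Fe³⁺]·[SCN⁻]) = (0.17) / ((0.016)·(0.0018)) = 5900
Q_c = 5900 > K_c = 730: net reverse reaction.
SCN⁻ is a reactant, so it increases.

increase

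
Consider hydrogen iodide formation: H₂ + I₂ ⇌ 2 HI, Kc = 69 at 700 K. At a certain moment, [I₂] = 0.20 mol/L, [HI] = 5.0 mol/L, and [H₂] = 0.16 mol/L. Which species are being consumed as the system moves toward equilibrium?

HI (products)

Qc = [HI]² / ([H₂]·[I₂]) = (5.0)² / ((0.16)·(0.20)) = 780
Qc = 780 > Kc = 69: net reverse reaction.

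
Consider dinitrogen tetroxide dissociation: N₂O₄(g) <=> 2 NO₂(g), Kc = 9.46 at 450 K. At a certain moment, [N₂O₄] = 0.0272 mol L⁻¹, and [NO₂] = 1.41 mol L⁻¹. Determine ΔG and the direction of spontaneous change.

Qc = [NO₂]² / [N₂O₄] = (1.41)² / (0.0272) = 73.1
ΔG = RT ln(Qc/Kc) = (8.314 J mol⁻¹ K⁻¹)(450 K) × ln(73.1/9.46)
   = (3.741 kJ/mol)(2.045) = 7.65 kJ/mol
ΔG > 0, so the forward reaction is non-spontaneous (proceeds in reverse).

ΔG = 7.65 kJ/mol; the forward reaction is non-spontaneous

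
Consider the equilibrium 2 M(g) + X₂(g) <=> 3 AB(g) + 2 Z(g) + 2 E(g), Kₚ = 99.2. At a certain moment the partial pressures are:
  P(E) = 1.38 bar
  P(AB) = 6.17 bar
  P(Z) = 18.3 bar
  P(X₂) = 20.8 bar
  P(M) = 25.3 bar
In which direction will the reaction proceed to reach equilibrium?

toward products

Qₚ = P(AB)³·P(Z)²·P(E)² / (P(M)²·P(X₂)) = (6.17)³·(18.3)²·(1.38)² / ((25.3)²·(20.8)) = 11.3
Qₚ = 11.3 < Kₚ = 99.2, so the forward reaction proceeds.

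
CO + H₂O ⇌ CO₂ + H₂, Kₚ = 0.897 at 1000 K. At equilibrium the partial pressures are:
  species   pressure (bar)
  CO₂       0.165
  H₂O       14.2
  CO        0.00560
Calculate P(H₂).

At equilibrium, Kₚ = P(CO₂)·P(H₂) / (P(CO)·P(H₂O)) = 0.897.
(0.165)·(P(H₂)) / ((0.00560)·(14.2)) = 0.897
P(H₂) = 0.432 bar

P(H₂) = 0.432 bar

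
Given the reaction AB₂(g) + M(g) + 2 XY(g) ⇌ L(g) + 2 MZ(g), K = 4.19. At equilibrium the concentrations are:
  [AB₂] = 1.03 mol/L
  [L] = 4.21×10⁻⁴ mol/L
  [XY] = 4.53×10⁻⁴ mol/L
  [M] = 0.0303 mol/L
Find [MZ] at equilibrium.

At equilibrium, K = [L]·[MZ]² / ([AB₂]·[M]·[XY]²) = 4.19.
(4.21×10⁻⁴)·([MZ])² / ((1.03)·(0.0303)·(4.53×10⁻⁴)²) = 4.19
[MZ]² = 6.37×10⁻⁵ ⇒ [MZ] = 0.00798 mol/L

[MZ] = 0.00798 mol/L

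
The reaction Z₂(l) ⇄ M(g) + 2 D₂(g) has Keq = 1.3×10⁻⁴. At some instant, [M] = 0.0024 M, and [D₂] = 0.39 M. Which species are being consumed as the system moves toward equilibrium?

(Z₂ is a pure liquid — omitted from Q.)
Q = [M]·[D₂]² = (0.0024)·(0.39)² = 3.7×10⁻⁴
Q = 3.7×10⁻⁴ > Keq = 1.3×10⁻⁴: net reverse reaction.

M, D₂ (products)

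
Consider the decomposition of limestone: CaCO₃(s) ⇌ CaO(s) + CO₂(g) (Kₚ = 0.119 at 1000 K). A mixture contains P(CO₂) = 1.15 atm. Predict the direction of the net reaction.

to the left

(CaCO₃, CaO are pure solids — omitted from Qₚ.)
Qₚ = P(CO₂) = 1.15
Qₚ = 1.15 > Kₚ = 0.119, so the reverse reaction proceeds.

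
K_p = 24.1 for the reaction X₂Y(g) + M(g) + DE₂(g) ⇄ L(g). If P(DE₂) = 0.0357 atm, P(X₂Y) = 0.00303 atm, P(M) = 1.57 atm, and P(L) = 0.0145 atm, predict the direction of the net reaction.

to the left

Q_p = P(L) / (P(X₂Y)·P(M)·P(DE₂)) = (0.0145) / ((0.00303)·(1.57)·(0.0357)) = 85.4
Q_p = 85.4 > K_p = 24.1, so the reverse reaction proceeds.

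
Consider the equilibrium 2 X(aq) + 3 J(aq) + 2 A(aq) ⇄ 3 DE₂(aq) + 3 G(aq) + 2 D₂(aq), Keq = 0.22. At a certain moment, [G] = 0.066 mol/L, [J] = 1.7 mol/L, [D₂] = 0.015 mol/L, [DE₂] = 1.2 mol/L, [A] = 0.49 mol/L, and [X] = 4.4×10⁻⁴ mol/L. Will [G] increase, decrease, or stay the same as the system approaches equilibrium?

decrease

Q = [DE₂]³·[G]³·[D₂]² / ([X]²·[J]³·[A]²) = (1.2)³·(0.066)³·(0.015)² / ((4.4×10⁻⁴)²·(1.7)³·(0.49)²) = 0.49
Q = 0.49 > Keq = 0.22: net reverse reaction.
G is a product, so it decreases.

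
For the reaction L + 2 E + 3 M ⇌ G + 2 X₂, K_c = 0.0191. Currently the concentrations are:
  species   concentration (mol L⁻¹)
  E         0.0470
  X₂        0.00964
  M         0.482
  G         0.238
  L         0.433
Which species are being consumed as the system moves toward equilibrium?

G, X₂ (products)

Q_c = [G]·[X₂]² / ([L]·[E]²·[M]³) = (0.238)·(0.00964)² / ((0.433)·(0.0470)²·(0.482)³) = 0.206
Q_c = 0.206 > K_c = 0.0191: net reverse reaction.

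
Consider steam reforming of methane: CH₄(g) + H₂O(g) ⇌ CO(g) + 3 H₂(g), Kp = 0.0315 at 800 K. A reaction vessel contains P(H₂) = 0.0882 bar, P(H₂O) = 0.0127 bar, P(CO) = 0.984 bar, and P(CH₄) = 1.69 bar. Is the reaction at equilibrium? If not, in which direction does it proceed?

neither direction; the system is at equilibrium

Qp = P(CO)·P(H₂)³ / (P(CH₄)·P(H₂O)) = (0.984)·(0.0882)³ / ((1.69)·(0.0127)) = 0.0315
Qp = 0.0315 = Kp, so the system is already at equilibrium.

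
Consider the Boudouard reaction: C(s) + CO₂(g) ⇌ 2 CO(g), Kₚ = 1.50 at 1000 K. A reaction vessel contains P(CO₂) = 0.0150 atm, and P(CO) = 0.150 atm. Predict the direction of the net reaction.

(C is a pure solid — omitted from Qₚ.)
Qₚ = P(CO)² / P(CO₂) = (0.150)² / (0.0150) = 1.50
Qₚ = 1.50 = Kₚ, so the system is already at equilibrium.

no net change (already at equilibrium)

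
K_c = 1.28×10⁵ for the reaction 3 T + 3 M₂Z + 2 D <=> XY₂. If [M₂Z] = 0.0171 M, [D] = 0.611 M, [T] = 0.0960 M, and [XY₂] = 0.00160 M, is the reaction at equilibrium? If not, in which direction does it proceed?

toward reactants

Q_c = [XY₂] / ([T]³·[M₂Z]³·[D]²) = (0.00160) / ((0.0960)³·(0.0171)³·(0.611)²) = 9.69×10⁵
Q_c = 9.69×10⁵ > K_c = 1.28×10⁵, so the reverse reaction proceeds.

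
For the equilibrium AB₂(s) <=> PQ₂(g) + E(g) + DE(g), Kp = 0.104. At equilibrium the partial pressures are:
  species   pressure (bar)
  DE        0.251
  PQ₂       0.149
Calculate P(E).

P(E) = 2.78 bar

(AB₂ is a pure solid — omitted from Kp.)
At equilibrium, Kp = P(PQ₂)·P(E)·P(DE) = 0.104.
(0.149)·(P(E))·(0.251) = 0.104
P(E) = 2.78 bar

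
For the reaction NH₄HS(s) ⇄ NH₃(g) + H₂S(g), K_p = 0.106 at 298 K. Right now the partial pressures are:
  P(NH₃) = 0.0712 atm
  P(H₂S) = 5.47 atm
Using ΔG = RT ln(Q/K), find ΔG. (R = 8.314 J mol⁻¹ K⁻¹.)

ΔG = 3.22 kJ/mol

(NH₄HS is a pure solid — omitted from Q_p.)
Q_p = P(NH₃)·P(H₂S) = (0.0712)·(5.47) = 0.389
ΔG = RT ln(Q_p/K_p) = (8.314 J mol⁻¹ K⁻¹)(298 K) × ln(0.389/0.106)
   = (2.478 kJ/mol)(1.300) = 3.22 kJ/mol
ΔG > 0, so the forward reaction is non-spontaneous (proceeds in reverse).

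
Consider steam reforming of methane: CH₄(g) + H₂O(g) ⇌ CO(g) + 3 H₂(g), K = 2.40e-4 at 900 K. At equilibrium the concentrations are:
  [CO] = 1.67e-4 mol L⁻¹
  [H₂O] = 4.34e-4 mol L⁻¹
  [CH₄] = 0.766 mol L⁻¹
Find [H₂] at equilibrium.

[H₂] = 0.0782 mol L⁻¹

At equilibrium, K = [CO]·[H₂]³ / ([CH₄]·[H₂O]) = 2.40e-4.
(1.67e-4)·([H₂])³ / ((0.766)·(4.34e-4)) = 2.40e-4
[H₂]³ = 4.78e-4 ⇒ [H₂] = 0.0782 mol L⁻¹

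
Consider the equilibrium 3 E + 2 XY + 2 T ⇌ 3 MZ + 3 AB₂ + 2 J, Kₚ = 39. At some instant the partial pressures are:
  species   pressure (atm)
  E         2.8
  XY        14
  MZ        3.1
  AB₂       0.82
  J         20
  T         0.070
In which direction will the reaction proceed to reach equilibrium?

to the left

Qₚ = P(MZ)³·P(AB₂)³·P(J)² / (P(E)³·P(XY)²·P(T)²) = (3.1)³·(0.82)³·(20)² / ((2.8)³·(14)²·(0.070)²) = 310
Qₚ = 310 > Kₚ = 39, so the reverse reaction proceeds.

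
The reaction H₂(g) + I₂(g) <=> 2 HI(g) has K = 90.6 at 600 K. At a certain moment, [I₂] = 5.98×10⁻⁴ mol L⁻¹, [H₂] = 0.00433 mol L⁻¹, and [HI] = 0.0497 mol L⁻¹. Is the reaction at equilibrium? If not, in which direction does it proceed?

toward reactants

Q = [HI]² / ([H₂]·[I₂]) = (0.0497)² / ((0.00433)·(5.98×10⁻⁴)) = 954
Q = 954 > K = 90.6, so the reverse reaction proceeds.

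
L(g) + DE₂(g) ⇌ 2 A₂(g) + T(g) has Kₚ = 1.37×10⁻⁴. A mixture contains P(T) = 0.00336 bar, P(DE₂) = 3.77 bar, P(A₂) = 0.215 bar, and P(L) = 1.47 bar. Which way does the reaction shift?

forward (toward products)

Qₚ = P(A₂)²·P(T) / (P(L)·P(DE₂)) = (0.215)²·(0.00336) / ((1.47)·(3.77)) = 2.80×10⁻⁵
Qₚ = 2.80×10⁻⁵ < Kₚ = 1.37×10⁻⁴, so the forward reaction proceeds.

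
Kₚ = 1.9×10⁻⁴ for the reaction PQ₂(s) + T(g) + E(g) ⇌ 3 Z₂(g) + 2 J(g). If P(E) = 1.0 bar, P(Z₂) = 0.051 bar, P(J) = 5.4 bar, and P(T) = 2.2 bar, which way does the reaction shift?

(PQ₂ is a pure solid — omitted from Qₚ.)
Qₚ = P(Z₂)³·P(J)² / (P(T)·P(E)) = (0.051)³·(5.4)² / ((2.2)·(1.0)) = 0.0018
Qₚ = 0.0018 > Kₚ = 1.9×10⁻⁴, so the reverse reaction proceeds.

toward reactants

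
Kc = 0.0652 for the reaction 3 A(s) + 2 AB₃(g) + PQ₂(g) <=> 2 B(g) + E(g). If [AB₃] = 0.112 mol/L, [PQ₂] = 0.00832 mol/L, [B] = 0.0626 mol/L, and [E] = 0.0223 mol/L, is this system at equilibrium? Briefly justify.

(A is a pure solid — omitted from Qc.)
Qc = [B]²·[E] / ([AB₃]²·[PQ₂]) = (0.0626)²·(0.0223) / ((0.112)²·(0.00832)) = 0.837
Qc = 0.837 > Kc = 0.0652: net reverse reaction.

no; Q > K, reaction proceeds in reverse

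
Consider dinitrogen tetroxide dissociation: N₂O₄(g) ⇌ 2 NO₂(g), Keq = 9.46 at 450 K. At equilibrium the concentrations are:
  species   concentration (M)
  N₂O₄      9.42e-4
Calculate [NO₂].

At equilibrium, Keq = [NO₂]² / [N₂O₄] = 9.46.
([NO₂])² / (9.42e-4) = 9.46
[NO₂]² = 0.00891 ⇒ [NO₂] = 0.0944 M

[NO₂] = 0.0944 M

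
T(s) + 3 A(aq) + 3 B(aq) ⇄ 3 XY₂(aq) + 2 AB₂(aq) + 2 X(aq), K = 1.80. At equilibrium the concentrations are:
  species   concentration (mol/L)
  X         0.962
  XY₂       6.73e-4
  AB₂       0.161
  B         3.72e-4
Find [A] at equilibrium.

(T is a pure solid — omitted from K.)
At equilibrium, K = [XY₂]³·[AB₂]²·[X]² / ([A]³·[B]³) = 1.80.
(6.73e-4)³·(0.161)²·(0.962)² / (([A])³·(3.72e-4)³) = 1.80
[A]³ = 0.0789 ⇒ [A] = 0.429 mol/L

[A] = 0.429 mol/L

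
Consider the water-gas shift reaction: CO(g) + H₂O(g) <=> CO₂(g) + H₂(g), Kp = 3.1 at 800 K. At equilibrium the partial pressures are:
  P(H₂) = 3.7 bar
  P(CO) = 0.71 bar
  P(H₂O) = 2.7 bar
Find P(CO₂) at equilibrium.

At equilibrium, Kp = P(CO₂)·P(H₂) / (P(CO)·P(H₂O)) = 3.1.
(P(CO₂))·(3.7) / ((0.71)·(2.7)) = 3.1
P(CO₂) = 1.61 = 1.6 bar

P(CO₂) = 1.6 bar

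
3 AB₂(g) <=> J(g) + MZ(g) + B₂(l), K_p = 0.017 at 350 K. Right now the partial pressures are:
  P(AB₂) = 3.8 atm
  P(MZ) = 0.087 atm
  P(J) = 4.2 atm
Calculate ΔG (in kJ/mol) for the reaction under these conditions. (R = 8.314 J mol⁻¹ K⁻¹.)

(B₂ is a pure liquid — omitted from Q_p.)
Q_p = P(J)·P(MZ) / P(AB₂)³ = (4.2)·(0.087) / (3.8)³ = 0.00666
ΔG = RT ln(Q_p/K_p) = (8.314 J mol⁻¹ K⁻¹)(350 K) × ln(0.00666/0.017)
   = (2.910 kJ/mol)(-0.9371) = -2.73 kJ/mol
ΔG < 0, so the forward reaction is spontaneous (proceeds forward).

ΔG = -2.73 kJ/mol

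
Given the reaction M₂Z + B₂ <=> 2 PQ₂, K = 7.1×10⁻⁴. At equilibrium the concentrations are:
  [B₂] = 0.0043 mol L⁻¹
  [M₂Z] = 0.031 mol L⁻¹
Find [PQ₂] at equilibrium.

At equilibrium, K = [PQ₂]² / ([M₂Z]·[B₂]) = 7.1×10⁻⁴.
([PQ₂])² / ((0.031)·(0.0043)) = 7.1×10⁻⁴
[PQ₂]² = 9.46×10⁻⁸ ⇒ [PQ₂] = 3.1×10⁻⁴ mol L⁻¹

[PQ₂] = 3.1×10⁻⁴ mol L⁻¹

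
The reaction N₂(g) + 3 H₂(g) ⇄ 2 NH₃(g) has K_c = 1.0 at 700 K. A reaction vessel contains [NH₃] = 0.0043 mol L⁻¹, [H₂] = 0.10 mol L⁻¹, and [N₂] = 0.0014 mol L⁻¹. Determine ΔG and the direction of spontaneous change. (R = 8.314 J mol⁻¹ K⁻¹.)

ΔG = 15.0 kJ/mol; the forward reaction is non-spontaneous

Q_c = [NH₃]² / ([N₂]·[H₂]³) = (0.0043)² / ((0.0014)·(0.10)³) = 13.2
ΔG = RT ln(Q_c/K_c) = (8.314 J mol⁻¹ K⁻¹)(700 K) × ln(13.2/1.0)
   = (5.820 kJ/mol)(2.580) = 15.0 kJ/mol
ΔG > 0, so the forward reaction is non-spontaneous (proceeds in reverse).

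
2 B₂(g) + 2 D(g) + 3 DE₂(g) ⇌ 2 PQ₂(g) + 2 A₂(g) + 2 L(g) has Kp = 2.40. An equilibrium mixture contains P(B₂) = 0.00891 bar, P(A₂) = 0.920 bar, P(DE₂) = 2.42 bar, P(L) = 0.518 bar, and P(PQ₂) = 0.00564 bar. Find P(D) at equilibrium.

P(D) = 0.0517 bar

At equilibrium, Kp = P(PQ₂)²·P(A₂)²·P(L)² / (P(B₂)²·P(D)²·P(DE₂)³) = 2.40.
(0.00564)²·(0.920)²·(0.518)² / ((0.00891)²·(P(D))²·(2.42)³) = 2.40
P(D)² = 0.00268 ⇒ P(D) = 0.0517 bar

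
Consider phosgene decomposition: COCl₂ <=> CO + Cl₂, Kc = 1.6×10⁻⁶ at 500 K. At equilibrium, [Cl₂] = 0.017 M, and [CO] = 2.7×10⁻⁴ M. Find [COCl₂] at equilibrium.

[COCl₂] = 2.9 M

At equilibrium, Kc = [CO]·[Cl₂] / [COCl₂] = 1.6×10⁻⁶.
(2.7×10⁻⁴)·(0.017) / ([COCl₂]) = 1.6×10⁻⁶
[COCl₂] = 2.87 = 2.9 M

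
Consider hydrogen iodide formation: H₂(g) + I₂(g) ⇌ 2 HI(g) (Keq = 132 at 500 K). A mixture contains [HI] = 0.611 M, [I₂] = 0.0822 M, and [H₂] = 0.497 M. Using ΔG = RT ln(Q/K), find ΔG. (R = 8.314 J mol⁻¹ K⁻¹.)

Q = [HI]² / ([H₂]·[I₂]) = (0.611)² / ((0.497)·(0.0822)) = 9.14
ΔG = RT ln(Q/Keq) = (8.314 J mol⁻¹ K⁻¹)(500 K) × ln(9.14/132)
   = (4.157 kJ/mol)(-2.670) = -11.1 kJ/mol
ΔG < 0, so the forward reaction is spontaneous (proceeds forward).

ΔG = -11.1 kJ/mol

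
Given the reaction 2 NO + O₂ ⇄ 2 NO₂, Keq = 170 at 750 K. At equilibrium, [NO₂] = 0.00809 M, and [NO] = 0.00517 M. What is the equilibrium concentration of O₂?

At equilibrium, Keq = [NO₂]² / ([NO]²·[O₂]) = 170.
(0.00809)² / ((0.00517)²·([O₂])) = 170
[O₂] = 0.0144 M

[O₂] = 0.0144 M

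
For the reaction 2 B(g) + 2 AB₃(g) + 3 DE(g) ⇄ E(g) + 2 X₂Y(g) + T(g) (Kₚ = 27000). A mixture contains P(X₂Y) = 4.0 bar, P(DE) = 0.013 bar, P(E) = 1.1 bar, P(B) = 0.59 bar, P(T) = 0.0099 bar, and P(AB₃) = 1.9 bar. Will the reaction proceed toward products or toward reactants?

Qₚ = P(E)·P(X₂Y)²·P(T) / (P(B)²·P(AB₃)²·P(DE)³) = (1.1)·(4.0)²·(0.0099) / ((0.59)²·(1.9)²·(0.013)³) = 63000
Qₚ = 63000 > Kₚ = 27000, so the reverse reaction proceeds.

toward reactants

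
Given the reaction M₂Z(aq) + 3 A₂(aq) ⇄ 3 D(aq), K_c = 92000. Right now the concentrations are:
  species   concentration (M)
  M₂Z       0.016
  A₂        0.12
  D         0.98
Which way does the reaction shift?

toward products

Q_c = [D]³ / ([M₂Z]·[A₂]³) = (0.98)³ / ((0.016)·(0.12)³) = 34000
Q_c = 34000 < K_c = 92000, so the forward reaction proceeds.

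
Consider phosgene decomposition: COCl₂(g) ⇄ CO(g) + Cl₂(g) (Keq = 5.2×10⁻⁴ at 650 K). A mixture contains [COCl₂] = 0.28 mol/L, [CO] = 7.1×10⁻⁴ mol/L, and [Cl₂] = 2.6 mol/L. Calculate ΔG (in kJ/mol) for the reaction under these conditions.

Q = [CO]·[Cl₂] / [COCl₂] = (7.1×10⁻⁴)·(2.6) / (0.28) = 0.00659
ΔG = RT ln(Q/Keq) = (8.314 J mol⁻¹ K⁻¹)(650 K) × ln(0.00659/5.2×10⁻⁴)
   = (5.404 kJ/mol)(2.539) = 13.7 kJ/mol
ΔG > 0, so the forward reaction is non-spontaneous (proceeds in reverse).

ΔG = 13.7 kJ/mol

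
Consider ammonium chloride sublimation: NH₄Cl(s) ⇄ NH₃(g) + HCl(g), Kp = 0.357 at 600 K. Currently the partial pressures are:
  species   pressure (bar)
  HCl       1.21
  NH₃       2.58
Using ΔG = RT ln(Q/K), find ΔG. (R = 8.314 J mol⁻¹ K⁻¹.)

ΔG = 10.8 kJ/mol

(NH₄Cl is a pure solid — omitted from Qp.)
Qp = P(NH₃)·P(HCl) = (2.58)·(1.21) = 3.12
ΔG = RT ln(Qp/Kp) = (8.314 J mol⁻¹ K⁻¹)(600 K) × ln(3.12/0.357)
   = (4.988 kJ/mol)(2.168) = 10.8 kJ/mol
ΔG > 0, so the forward reaction is non-spontaneous (proceeds in reverse).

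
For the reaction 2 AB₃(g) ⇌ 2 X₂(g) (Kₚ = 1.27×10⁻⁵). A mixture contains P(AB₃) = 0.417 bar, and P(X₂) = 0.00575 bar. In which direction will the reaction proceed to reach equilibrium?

Qₚ = P(X₂)² / P(AB₃)² = (0.00575)² / (0.417)² = 1.90×10⁻⁴
Qₚ = 1.90×10⁻⁴ > Kₚ = 1.27×10⁻⁵, so the reverse reaction proceeds.

in the reverse direction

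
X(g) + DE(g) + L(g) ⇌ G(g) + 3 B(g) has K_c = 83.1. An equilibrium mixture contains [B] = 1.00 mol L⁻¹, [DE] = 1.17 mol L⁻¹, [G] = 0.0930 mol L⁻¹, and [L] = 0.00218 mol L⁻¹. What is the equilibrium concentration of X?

[X] = 0.439 mol L⁻¹

At equilibrium, K_c = [G]·[B]³ / ([X]·[DE]·[L]) = 83.1.
(0.0930)·(1.00)³ / (([X])·(1.17)·(0.00218)) = 83.1
[X] = 0.439 mol L⁻¹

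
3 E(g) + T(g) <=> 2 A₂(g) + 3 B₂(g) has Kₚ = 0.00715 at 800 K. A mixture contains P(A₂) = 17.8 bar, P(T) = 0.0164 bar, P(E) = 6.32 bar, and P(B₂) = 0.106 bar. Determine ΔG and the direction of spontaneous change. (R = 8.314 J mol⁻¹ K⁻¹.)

ΔG = 16.9 kJ/mol; the forward reaction is non-spontaneous

Qₚ = P(A₂)²·P(B₂)³ / (P(E)³·P(T)) = (17.8)²·(0.106)³ / ((6.32)³·(0.0164)) = 0.0912
ΔG = RT ln(Qₚ/Kₚ) = (8.314 J mol⁻¹ K⁻¹)(800 K) × ln(0.0912/0.00715)
   = (6.651 kJ/mol)(2.546) = 16.9 kJ/mol
ΔG > 0, so the forward reaction is non-spontaneous (proceeds in reverse).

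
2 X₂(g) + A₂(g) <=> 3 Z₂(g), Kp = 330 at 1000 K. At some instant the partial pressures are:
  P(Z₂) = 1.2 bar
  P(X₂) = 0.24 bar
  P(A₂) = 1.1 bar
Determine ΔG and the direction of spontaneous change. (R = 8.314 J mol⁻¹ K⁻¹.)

ΔG = -20.7 kJ/mol; the forward reaction is spontaneous

Qp = P(Z₂)³ / (P(X₂)²·P(A₂)) = (1.2)³ / ((0.24)²·(1.1)) = 27.3
ΔG = RT ln(Qp/Kp) = (8.314 J mol⁻¹ K⁻¹)(1000 K) × ln(27.3/330)
   = (8.314 kJ/mol)(-2.492) = -20.7 kJ/mol
ΔG < 0, so the forward reaction is spontaneous (proceeds forward).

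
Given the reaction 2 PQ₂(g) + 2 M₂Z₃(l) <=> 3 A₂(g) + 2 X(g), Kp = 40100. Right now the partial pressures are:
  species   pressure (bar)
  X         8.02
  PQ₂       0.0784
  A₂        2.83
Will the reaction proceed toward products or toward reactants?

(M₂Z₃ is a pure liquid — omitted from Qp.)
Qp = P(A₂)³·P(X)² / P(PQ₂)² = (2.83)³·(8.02)² / (0.0784)² = 2.37×10⁵
Qp = 2.37×10⁵ > Kp = 40100, so the reverse reaction proceeds.

in the reverse direction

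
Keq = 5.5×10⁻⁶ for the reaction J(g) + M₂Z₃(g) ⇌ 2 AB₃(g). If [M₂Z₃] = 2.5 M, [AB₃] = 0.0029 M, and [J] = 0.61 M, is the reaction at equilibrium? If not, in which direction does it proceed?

Q = [AB₃]² / ([J]·[M₂Z₃]) = (0.0029)² / ((0.61)·(2.5)) = 5.5×10⁻⁶
Q = 5.5×10⁻⁶ = Keq, so the system is already at equilibrium.

at equilibrium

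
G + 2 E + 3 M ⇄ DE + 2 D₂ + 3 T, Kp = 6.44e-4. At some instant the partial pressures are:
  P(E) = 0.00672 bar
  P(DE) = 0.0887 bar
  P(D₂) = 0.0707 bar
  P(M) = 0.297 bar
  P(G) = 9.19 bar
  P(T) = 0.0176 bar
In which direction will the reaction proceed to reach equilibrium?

Qp = P(DE)·P(D₂)²·P(T)³ / (P(G)·P(E)²·P(M)³) = (0.0887)·(0.0707)²·(0.0176)³ / ((9.19)·(0.00672)²·(0.297)³) = 2.22e-4
Qp = 2.22e-4 < Kp = 6.44e-4, so the forward reaction proceeds.

in the forward direction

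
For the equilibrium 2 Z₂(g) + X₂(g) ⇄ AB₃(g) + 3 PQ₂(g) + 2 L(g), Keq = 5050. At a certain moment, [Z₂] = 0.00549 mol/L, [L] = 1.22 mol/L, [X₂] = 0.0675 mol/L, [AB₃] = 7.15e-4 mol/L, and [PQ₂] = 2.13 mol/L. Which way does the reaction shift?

neither direction; the system is at equilibrium

Q = [AB₃]·[PQ₂]³·[L]² / ([Z₂]²·[X₂]) = (7.15e-4)·(2.13)³·(1.22)² / ((0.00549)²·(0.0675)) = 5050
Q = 5050 = Keq, so the system is already at equilibrium.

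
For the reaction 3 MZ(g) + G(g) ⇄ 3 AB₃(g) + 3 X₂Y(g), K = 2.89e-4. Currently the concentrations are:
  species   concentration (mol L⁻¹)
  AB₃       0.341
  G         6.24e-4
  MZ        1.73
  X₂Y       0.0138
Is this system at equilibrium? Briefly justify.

Q = [AB₃]³·[X₂Y]³ / ([MZ]³·[G]) = (0.341)³·(0.0138)³ / ((1.73)³·(6.24e-4)) = 3.23e-5
Q = 3.23e-5 < K = 2.89e-4: net forward reaction.

no; Q < K, reaction proceeds forward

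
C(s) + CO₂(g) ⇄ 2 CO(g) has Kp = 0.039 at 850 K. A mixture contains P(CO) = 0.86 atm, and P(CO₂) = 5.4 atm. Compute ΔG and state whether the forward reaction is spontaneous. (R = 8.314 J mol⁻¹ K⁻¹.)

ΔG = 8.88 kJ/mol; the forward reaction is non-spontaneous

(C is a pure solid — omitted from Qp.)
Qp = P(CO)² / P(CO₂) = (0.86)² / (5.4) = 0.137
ΔG = RT ln(Qp/Kp) = (8.314 J mol⁻¹ K⁻¹)(850 K) × ln(0.137/0.039)
   = (7.067 kJ/mol)(1.256) = 8.88 kJ/mol
ΔG > 0, so the forward reaction is non-spontaneous (proceeds in reverse).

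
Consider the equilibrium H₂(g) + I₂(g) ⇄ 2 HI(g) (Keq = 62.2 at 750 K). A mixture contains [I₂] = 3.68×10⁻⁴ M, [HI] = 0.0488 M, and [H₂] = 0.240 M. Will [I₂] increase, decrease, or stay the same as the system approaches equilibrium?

Q = [HI]² / ([H₂]·[I₂]) = (0.0488)² / ((0.240)·(3.68×10⁻⁴)) = 27.0
Q = 27.0 < Keq = 62.2: net forward reaction.
I₂ is a reactant, so it decreases.

decrease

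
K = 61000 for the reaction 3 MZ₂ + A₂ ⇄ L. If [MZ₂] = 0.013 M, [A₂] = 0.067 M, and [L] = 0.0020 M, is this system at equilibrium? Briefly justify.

Q = [L] / ([MZ₂]³·[A₂]) = (0.0020) / ((0.013)³·(0.067)) = 14000
Q = 14000 < K = 61000: net forward reaction.

no; Q < K, reaction proceeds forward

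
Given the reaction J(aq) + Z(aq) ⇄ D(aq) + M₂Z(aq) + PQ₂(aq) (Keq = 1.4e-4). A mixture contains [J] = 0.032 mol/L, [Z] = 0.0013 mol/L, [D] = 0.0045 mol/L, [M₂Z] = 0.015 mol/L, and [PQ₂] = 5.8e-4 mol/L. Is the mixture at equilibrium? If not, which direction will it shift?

Q = [D]·[M₂Z]·[PQ₂] / ([J]·[Z]) = (0.0045)·(0.015)·(5.8e-4) / ((0.032)·(0.0013)) = 9.4e-4
Q = 9.4e-4 > Keq = 1.4e-4: net reverse reaction.

no; Q > K, reaction proceeds in reverse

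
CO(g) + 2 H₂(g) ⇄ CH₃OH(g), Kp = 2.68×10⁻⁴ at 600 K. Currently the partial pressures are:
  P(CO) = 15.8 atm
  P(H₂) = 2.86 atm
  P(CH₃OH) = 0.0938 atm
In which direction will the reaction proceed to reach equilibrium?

Qp = P(CH₃OH) / (P(CO)·P(H₂)²) = (0.0938) / ((15.8)·(2.86)²) = 7.26×10⁻⁴
Qp = 7.26×10⁻⁴ > Kp = 2.68×10⁻⁴, so the reverse reaction proceeds.

reverse (toward reactants)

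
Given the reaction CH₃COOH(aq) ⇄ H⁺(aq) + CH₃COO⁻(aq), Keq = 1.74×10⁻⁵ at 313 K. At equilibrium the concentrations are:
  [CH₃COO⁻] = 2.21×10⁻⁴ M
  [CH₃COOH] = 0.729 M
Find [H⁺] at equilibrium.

At equilibrium, Keq = [H⁺]·[CH₃COO⁻] / [CH₃COOH] = 1.74×10⁻⁵.
([H⁺])·(2.21×10⁻⁴) / (0.729) = 1.74×10⁻⁵
[H⁺] = 0.0574 M

[H⁺] = 0.0574 M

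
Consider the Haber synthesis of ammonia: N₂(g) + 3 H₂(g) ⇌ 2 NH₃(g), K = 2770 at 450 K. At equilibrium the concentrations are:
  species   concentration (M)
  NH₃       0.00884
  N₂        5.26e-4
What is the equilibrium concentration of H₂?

[H₂] = 0.0377 M

At equilibrium, K = [NH₃]² / ([N₂]·[H₂]³) = 2770.
(0.00884)² / ((5.26e-4)·([H₂])³) = 2770
[H₂]³ = 5.36e-5 ⇒ [H₂] = 0.0377 M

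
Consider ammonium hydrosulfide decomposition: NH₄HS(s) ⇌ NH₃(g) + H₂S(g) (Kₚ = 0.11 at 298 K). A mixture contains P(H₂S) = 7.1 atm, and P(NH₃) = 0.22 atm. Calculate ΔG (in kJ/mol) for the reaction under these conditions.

(NH₄HS is a pure solid — omitted from Qₚ.)
Qₚ = P(NH₃)·P(H₂S) = (0.22)·(7.1) = 1.56
ΔG = RT ln(Qₚ/Kₚ) = (8.314 J mol⁻¹ K⁻¹)(298 K) × ln(1.56/0.11)
   = (2.478 kJ/mol)(2.652) = 6.57 kJ/mol
ΔG > 0, so the forward reaction is non-spontaneous (proceeds in reverse).

ΔG = 6.57 kJ/mol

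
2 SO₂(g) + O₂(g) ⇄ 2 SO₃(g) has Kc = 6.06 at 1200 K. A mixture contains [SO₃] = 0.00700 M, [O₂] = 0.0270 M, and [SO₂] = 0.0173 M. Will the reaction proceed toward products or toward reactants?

no net change (already at equilibrium)

Qc = [SO₃]² / ([SO₂]²·[O₂]) = (0.00700)² / ((0.0173)²·(0.0270)) = 6.06
Qc = 6.06 = Kc, so the system is already at equilibrium.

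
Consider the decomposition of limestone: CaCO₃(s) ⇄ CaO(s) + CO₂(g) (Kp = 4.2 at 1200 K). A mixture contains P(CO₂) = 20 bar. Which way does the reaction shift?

reverse (toward reactants)

(CaCO₃, CaO are pure solids — omitted from Qp.)
Qp = P(CO₂) = 20
Qp = 20 > Kp = 4.2, so the reverse reaction proceeds.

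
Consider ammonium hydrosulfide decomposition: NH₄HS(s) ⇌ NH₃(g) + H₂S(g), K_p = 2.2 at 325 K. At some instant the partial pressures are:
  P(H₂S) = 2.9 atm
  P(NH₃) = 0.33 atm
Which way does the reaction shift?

(NH₄HS is a pure solid — omitted from Q_p.)
Q_p = P(NH₃)·P(H₂S) = (0.33)·(2.9) = 0.96
Q_p = 0.96 < K_p = 2.2, so the forward reaction proceeds.

to the right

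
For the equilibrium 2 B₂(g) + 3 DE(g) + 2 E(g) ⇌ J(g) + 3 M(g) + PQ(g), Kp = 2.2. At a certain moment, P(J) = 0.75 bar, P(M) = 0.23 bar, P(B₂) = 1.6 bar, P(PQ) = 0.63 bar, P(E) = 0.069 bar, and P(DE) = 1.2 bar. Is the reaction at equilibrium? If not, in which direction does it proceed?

in the forward direction

Qp = P(J)·P(M)³·P(PQ) / (P(B₂)²·P(DE)³·P(E)²) = (0.75)·(0.23)³·(0.63) / ((1.6)²·(1.2)³·(0.069)²) = 0.27
Qp = 0.27 < Kp = 2.2, so the forward reaction proceeds.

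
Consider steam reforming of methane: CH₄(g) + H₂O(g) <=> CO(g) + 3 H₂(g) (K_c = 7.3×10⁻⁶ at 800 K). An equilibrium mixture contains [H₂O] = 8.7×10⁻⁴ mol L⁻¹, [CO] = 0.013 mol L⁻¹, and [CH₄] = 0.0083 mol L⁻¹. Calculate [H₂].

At equilibrium, K_c = [CO]·[H₂]³ / ([CH₄]·[H₂O]) = 7.3×10⁻⁶.
(0.013)·([H₂])³ / ((0.0083)·(8.7×10⁻⁴)) = 7.3×10⁻⁶
[H₂]³ = 4.05×10⁻⁹ ⇒ [H₂] = 0.0016 mol L⁻¹

[H₂] = 0.0016 mol L⁻¹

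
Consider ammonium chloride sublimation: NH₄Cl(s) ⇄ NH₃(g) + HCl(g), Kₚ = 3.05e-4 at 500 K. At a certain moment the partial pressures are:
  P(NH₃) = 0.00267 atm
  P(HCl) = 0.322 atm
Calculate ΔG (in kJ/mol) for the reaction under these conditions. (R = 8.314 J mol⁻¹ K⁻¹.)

ΔG = 4.31 kJ/mol

(NH₄Cl is a pure solid — omitted from Qₚ.)
Qₚ = P(NH₃)·P(HCl) = (0.00267)·(0.322) = 8.60e-4
ΔG = RT ln(Qₚ/Kₚ) = (8.314 J mol⁻¹ K⁻¹)(500 K) × ln(8.60e-4/3.05e-4)
   = (4.157 kJ/mol)(1.037) = 4.31 kJ/mol
ΔG > 0, so the forward reaction is non-spontaneous (proceeds in reverse).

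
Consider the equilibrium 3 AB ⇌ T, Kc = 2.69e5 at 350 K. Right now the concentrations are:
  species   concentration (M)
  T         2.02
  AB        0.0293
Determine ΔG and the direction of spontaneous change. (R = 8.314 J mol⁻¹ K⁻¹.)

Qc = [T] / [AB]³ = (2.02) / (0.0293)³ = 80300
ΔG = RT ln(Qc/Kc) = (8.314 J mol⁻¹ K⁻¹)(350 K) × ln(80300/2.69e5)
   = (2.910 kJ/mol)(-1.209) = -3.52 kJ/mol
ΔG < 0, so the forward reaction is spontaneous (proceeds forward).

ΔG = -3.52 kJ/mol; the forward reaction is spontaneous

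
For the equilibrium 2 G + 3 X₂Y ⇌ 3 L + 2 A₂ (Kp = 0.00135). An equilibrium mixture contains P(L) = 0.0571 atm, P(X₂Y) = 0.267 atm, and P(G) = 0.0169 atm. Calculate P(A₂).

At equilibrium, Kp = P(L)³·P(A₂)² / (P(G)²·P(X₂Y)³) = 0.00135.
(0.0571)³·(P(A₂))² / ((0.0169)²·(0.267)³) = 0.00135
P(A₂)² = 3.94×10⁻⁵ ⇒ P(A₂) = 0.00628 atm

P(A₂) = 0.00628 atm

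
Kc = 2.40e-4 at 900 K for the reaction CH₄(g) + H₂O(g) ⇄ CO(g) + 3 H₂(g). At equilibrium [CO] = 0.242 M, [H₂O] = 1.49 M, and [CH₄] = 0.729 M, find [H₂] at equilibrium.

At equilibrium, Kc = [CO]·[H₂]³ / ([CH₄]·[H₂O]) = 2.40e-4.
(0.242)·([H₂])³ / ((0.729)·(1.49)) = 2.40e-4
[H₂]³ = 0.00108 ⇒ [H₂] = 0.103 M

[H₂] = 0.103 M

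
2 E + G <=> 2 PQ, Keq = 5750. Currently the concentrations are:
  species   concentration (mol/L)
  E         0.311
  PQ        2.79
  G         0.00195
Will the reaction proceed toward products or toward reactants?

Q = [PQ]² / ([E]²·[G]) = (2.79)² / ((0.311)²·(0.00195)) = 41300
Q = 41300 > Keq = 5750, so the reverse reaction proceeds.

reverse (toward reactants)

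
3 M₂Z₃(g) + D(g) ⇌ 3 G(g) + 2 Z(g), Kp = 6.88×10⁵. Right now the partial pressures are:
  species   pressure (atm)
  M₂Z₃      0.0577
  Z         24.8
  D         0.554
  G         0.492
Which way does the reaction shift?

Qp = P(G)³·P(Z)² / (P(M₂Z₃)³·P(D)) = (0.492)³·(24.8)² / ((0.0577)³·(0.554)) = 6.88×10⁵
Qp = 6.88×10⁵ = Kp, so the system is already at equilibrium.

no net change (already at equilibrium)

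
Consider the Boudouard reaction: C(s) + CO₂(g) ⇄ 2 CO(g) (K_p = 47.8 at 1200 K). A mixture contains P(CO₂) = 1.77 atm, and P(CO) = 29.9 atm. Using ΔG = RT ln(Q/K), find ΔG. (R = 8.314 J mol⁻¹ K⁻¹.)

ΔG = 23.5 kJ/mol

(C is a pure solid — omitted from Q_p.)
Q_p = P(CO)² / P(CO₂) = (29.9)² / (1.77) = 505
ΔG = RT ln(Q_p/K_p) = (8.314 J mol⁻¹ K⁻¹)(1200 K) × ln(505/47.8)
   = (9.977 kJ/mol)(2.358) = 23.5 kJ/mol
ΔG > 0, so the forward reaction is non-spontaneous (proceeds in reverse).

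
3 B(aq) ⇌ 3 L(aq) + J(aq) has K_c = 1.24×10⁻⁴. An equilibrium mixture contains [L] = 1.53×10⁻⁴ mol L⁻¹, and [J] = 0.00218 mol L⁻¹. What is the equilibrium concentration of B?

[B] = 3.98×10⁻⁴ mol L⁻¹

At equilibrium, K_c = [L]³·[J] / [B]³ = 1.24×10⁻⁴.
(1.53×10⁻⁴)³·(0.00218) / ([B])³ = 1.24×10⁻⁴
[B]³ = 6.30×10⁻¹¹ ⇒ [B] = 3.98×10⁻⁴ mol L⁻¹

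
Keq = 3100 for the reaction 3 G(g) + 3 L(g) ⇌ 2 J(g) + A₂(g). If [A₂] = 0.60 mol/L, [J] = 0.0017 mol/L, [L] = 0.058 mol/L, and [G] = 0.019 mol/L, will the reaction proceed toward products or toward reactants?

toward products

Q = [J]²·[A₂] / ([G]³·[L]³) = (0.0017)²·(0.60) / ((0.019)³·(0.058)³) = 1300
Q = 1300 < Keq = 3100, so the forward reaction proceeds.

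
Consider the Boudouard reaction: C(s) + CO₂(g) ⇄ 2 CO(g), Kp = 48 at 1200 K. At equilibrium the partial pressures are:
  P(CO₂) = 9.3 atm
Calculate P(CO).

P(CO) = 21 atm

(C is a pure solid — omitted from Kp.)
At equilibrium, Kp = P(CO)² / P(CO₂) = 48.
(P(CO))² / (9.3) = 48
P(CO)² = 446 ⇒ P(CO) = 21 atm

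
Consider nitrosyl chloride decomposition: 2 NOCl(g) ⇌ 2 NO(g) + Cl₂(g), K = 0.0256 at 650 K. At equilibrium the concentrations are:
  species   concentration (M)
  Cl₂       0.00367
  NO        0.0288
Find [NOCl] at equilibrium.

[NOCl] = 0.0109 M

At equilibrium, K = [NO]²·[Cl₂] / [NOCl]² = 0.0256.
(0.0288)²·(0.00367) / ([NOCl])² = 0.0256
[NOCl]² = 1.19e-4 ⇒ [NOCl] = 0.0109 M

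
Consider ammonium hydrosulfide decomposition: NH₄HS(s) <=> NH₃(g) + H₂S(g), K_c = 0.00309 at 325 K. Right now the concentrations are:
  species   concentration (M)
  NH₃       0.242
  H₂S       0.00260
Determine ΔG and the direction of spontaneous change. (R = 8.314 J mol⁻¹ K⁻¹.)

ΔG = -4.30 kJ/mol; the forward reaction is spontaneous

(NH₄HS is a pure solid — omitted from Q_c.)
Q_c = [NH₃]·[H₂S] = (0.242)·(0.00260) = 6.29e-4
ΔG = RT ln(Q_c/K_c) = (8.314 J mol⁻¹ K⁻¹)(325 K) × ln(6.29e-4/0.00309)
   = (2.702 kJ/mol)(-1.592) = -4.30 kJ/mol
ΔG < 0, so the forward reaction is spontaneous (proceeds forward).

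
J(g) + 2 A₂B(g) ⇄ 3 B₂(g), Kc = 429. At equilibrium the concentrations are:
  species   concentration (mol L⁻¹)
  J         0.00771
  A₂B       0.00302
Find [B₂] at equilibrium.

[B₂] = 0.0311 mol L⁻¹

At equilibrium, Kc = [B₂]³ / ([J]·[A₂B]²) = 429.
([B₂])³ / ((0.00771)·(0.00302)²) = 429
[B₂]³ = 3.02×10⁻⁵ ⇒ [B₂] = 0.0311 mol L⁻¹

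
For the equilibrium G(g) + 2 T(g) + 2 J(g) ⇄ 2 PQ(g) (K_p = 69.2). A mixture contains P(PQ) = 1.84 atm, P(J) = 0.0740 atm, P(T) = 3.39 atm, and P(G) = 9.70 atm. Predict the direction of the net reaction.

Q_p = P(PQ)² / (P(G)·P(T)²·P(J)²) = (1.84)² / ((9.70)·(3.39)²·(0.0740)²) = 5.55
Q_p = 5.55 < K_p = 69.2, so the forward reaction proceeds.

to the right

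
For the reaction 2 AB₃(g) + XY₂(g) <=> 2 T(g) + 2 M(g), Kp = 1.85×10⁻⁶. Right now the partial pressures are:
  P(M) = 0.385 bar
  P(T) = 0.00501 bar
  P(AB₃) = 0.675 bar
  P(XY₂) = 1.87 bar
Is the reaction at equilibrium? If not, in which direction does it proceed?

Qp = P(T)²·P(M)² / (P(AB₃)²·P(XY₂)) = (0.00501)²·(0.385)² / ((0.675)²·(1.87)) = 4.37×10⁻⁶
Qp = 4.37×10⁻⁶ > Kp = 1.85×10⁻⁶, so the reverse reaction proceeds.

reverse (toward reactants)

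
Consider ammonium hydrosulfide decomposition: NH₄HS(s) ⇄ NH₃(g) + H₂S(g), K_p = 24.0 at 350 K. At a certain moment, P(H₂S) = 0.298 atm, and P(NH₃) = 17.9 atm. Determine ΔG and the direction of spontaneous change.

(NH₄HS is a pure solid — omitted from Q_p.)
Q_p = P(NH₃)·P(H₂S) = (17.9)·(0.298) = 5.33
ΔG = RT ln(Q_p/K_p) = (8.314 J mol⁻¹ K⁻¹)(350 K) × ln(5.33/24.0)
   = (2.910 kJ/mol)(-1.505) = -4.38 kJ/mol
ΔG < 0, so the forward reaction is spontaneous (proceeds forward).

ΔG = -4.38 kJ/mol; the forward reaction is spontaneous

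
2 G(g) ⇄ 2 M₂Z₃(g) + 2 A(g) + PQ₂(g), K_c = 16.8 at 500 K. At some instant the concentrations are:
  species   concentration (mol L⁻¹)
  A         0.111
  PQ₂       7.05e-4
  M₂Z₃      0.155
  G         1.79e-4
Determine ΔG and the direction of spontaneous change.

ΔG = -3.94 kJ/mol; the forward reaction is spontaneous

Q_c = [M₂Z₃]²·[A]²·[PQ₂] / [G]² = (0.155)²·(0.111)²·(7.05e-4) / (1.79e-4)² = 6.51
ΔG = RT ln(Q_c/K_c) = (8.314 J mol⁻¹ K⁻¹)(500 K) × ln(6.51/16.8)
   = (4.157 kJ/mol)(-0.9480) = -3.94 kJ/mol
ΔG < 0, so the forward reaction is spontaneous (proceeds forward).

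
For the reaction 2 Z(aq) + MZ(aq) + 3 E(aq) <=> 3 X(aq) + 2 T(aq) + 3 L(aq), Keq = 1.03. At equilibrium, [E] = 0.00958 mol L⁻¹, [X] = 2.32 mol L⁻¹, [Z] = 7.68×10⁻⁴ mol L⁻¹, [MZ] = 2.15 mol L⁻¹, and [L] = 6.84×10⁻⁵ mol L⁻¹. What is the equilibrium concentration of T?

At equilibrium, Keq = [X]³·[T]²·[L]³ / ([Z]²·[MZ]·[E]³) = 1.03.
(2.32)³·([T])²·(6.84×10⁻⁵)³ / ((7.68×10⁻⁴)²·(2.15)·(0.00958)³) = 1.03
[T]² = 0.287 ⇒ [T] = 0.536 mol L⁻¹

[T] = 0.536 mol L⁻¹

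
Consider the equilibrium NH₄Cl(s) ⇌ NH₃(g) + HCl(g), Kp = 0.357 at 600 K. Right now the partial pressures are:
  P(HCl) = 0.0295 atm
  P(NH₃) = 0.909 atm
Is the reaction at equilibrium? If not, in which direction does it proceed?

in the forward direction

(NH₄Cl is a pure solid — omitted from Qp.)
Qp = P(NH₃)·P(HCl) = (0.909)·(0.0295) = 0.0268
Qp = 0.0268 < Kp = 0.357, so the forward reaction proceeds.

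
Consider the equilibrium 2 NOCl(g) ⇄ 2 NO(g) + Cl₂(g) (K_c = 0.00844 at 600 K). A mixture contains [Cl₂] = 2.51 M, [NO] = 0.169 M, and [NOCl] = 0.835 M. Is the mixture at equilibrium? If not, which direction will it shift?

no; Q > K, reaction proceeds in reverse

Q_c = [NO]²·[Cl₂] / [NOCl]² = (0.169)²·(2.51) / (0.835)² = 0.103
Q_c = 0.103 > K_c = 0.00844: net reverse reaction.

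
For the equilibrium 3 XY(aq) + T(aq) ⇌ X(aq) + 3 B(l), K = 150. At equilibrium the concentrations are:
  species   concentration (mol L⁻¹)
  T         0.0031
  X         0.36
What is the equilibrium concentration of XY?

[XY] = 0.92 mol L⁻¹

(B is a pure liquid — omitted from K.)
At equilibrium, K = [X] / ([XY]³·[T]) = 150.
(0.36) / (([XY])³·(0.0031)) = 150
[XY]³ = 0.774 ⇒ [XY] = 0.92 mol L⁻¹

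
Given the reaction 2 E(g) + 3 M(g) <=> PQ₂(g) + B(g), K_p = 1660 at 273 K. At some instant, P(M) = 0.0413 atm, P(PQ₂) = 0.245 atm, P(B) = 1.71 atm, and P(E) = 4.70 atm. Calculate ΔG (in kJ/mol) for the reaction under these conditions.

Q_p = P(PQ₂)·P(B) / (P(E)²·P(M)³) = (0.245)·(1.71) / ((4.70)²·(0.0413)³) = 269
ΔG = RT ln(Q_p/K_p) = (8.314 J mol⁻¹ K⁻¹)(273 K) × ln(269/1660)
   = (2.270 kJ/mol)(-1.820) = -4.13 kJ/mol
ΔG < 0, so the forward reaction is spontaneous (proceeds forward).

ΔG = -4.13 kJ/mol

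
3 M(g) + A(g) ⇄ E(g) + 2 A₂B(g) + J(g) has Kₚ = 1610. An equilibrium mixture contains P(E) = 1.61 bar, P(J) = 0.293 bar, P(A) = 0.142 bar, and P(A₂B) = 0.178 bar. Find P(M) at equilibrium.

P(M) = 0.0403 bar

At equilibrium, Kₚ = P(E)·P(A₂B)²·P(J) / (P(M)³·P(A)) = 1610.
(1.61)·(0.178)²·(0.293) / ((P(M))³·(0.142)) = 1610
P(M)³ = 6.54×10⁻⁵ ⇒ P(M) = 0.0403 bar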